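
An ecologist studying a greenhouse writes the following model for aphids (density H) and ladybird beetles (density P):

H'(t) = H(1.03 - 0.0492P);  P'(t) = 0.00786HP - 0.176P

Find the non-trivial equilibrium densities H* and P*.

H* ≈ 22.4, P* ≈ 20.9

Set dP/dt = 0 with P > 0: 0.00786H - 0.176 = 0, so H* = 0.176/0.00786 = 22.4.
Set dH/dt = 0 with H > 0: 1.03 - 0.0492P = 0, so P* = 1.03/0.0492 = 20.9.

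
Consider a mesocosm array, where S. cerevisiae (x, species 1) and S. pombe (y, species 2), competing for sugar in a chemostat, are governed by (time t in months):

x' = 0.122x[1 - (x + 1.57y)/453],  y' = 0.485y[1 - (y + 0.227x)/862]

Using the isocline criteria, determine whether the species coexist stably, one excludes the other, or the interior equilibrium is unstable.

species 2 excludes species 1

Compare the nullcline intercepts: K1/α12 = 453/1.57 = 289 < K2 = 862; K2/α21 = 862/0.227 = 3800 > K1 = 453.
Since the inequalities point opposite ways, species 2 can invade but species 1 cannot.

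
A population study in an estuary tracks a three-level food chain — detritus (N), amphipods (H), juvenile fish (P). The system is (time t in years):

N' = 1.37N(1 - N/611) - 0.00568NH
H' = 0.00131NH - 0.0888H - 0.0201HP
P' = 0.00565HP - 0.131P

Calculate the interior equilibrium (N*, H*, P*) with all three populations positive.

N* ≈ 552, H* ≈ 23.2, P* ≈ 31.6

From dP/dt = 0: 0.00565H* = 0.131, so H* = 23.2.
From dN/dt = 0: 1.37(1 - N*/611) = 0.00568·23.2, giving N* = 611·(1 - 0.0961) = 552.
From dH/dt = 0: 0.00131·552 - 0.0888 = 0.0201P*, so P* = 0.635/0.0201 = 31.6.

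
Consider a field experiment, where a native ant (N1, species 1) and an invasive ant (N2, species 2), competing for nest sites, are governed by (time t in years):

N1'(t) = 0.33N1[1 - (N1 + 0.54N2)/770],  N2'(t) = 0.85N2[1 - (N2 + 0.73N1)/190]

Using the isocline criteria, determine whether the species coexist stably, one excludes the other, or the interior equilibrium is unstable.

species 1 excludes species 2

Compare the nullcline intercepts: K1/α12 = 770/0.54 = 1430 > K2 = 190; K2/α21 = 190/0.73 = 260 < K1 = 770.
Since the inequalities point opposite ways, species 1 can invade but species 2 cannot.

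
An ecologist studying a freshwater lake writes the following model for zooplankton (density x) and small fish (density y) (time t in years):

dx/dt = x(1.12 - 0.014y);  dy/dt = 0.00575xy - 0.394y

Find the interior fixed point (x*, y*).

Set dy/dt = 0 with y > 0: 0.00575x - 0.394 = 0, so x* = 0.394/0.00575 = 68.5.
Set dx/dt = 0 with x > 0: 1.12 - 0.014y = 0, so y* = 1.12/0.014 = 80.

x* ≈ 68.5, y* ≈ 80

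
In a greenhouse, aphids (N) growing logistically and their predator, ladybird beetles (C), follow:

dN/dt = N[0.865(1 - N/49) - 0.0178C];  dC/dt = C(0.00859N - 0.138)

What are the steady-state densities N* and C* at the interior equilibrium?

From dC/dt = 0 with C > 0: 0.00859N* = 0.138, so N* = 16.1.
Substitute into dN/dt = 0: 0.865(1 - 16.1/49) = 0.0178C*.
The bracket is 0.672, giving C* = 0.581/0.0178 = 32.7.

N* ≈ 16.1, C* ≈ 32.7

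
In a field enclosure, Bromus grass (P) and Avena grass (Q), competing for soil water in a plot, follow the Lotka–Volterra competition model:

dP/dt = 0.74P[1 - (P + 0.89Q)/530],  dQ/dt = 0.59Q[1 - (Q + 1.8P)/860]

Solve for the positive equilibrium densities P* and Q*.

P* ≈ 391, Q* ≈ 156

Setting both brackets to zero gives the nullclines P + 0.89Q = 530 and 1.8P + Q = 860.
Substituting Q = 860 - 1.8P into the first: P(1 - 0.89·1.8) = 530 - 0.89·860.
So P* = -235/-0.602 = 391, and then Q* = 860 - 1.8·391 = 156.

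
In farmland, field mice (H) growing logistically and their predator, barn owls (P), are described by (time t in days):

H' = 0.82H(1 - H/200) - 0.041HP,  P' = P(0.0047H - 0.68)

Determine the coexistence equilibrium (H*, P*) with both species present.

H* ≈ 145, P* ≈ 5.53

From dP/dt = 0 with P > 0: 0.0047H* = 0.68, so H* = 145.
Substitute into dH/dt = 0: 0.82(1 - 145/200) = 0.041P*.
The bracket is 0.277, giving P* = 0.227/0.041 = 5.53.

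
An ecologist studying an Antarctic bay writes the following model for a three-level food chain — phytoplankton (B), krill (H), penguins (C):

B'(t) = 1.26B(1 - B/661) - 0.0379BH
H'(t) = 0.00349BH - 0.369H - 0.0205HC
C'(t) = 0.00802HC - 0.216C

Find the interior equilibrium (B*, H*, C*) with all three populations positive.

B* ≈ 126, H* ≈ 26.9, C* ≈ 3.37

From dC/dt = 0: 0.00802H* = 0.216, so H* = 26.9.
From dB/dt = 0: 1.26(1 - B*/661) = 0.0379·26.9, giving B* = 661·(1 - 0.81) = 126.
From dH/dt = 0: 0.00349·126 - 0.369 = 0.0205C*, so C* = 0.069/0.0205 = 3.37.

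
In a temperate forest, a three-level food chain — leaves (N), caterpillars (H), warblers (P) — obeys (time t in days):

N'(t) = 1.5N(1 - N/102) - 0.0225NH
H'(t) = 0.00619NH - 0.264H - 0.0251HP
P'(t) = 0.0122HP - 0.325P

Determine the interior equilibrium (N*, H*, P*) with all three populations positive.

N* ≈ 61.2, H* ≈ 26.6, P* ≈ 4.59

From dP/dt = 0: 0.0122H* = 0.325, so H* = 26.6.
From dN/dt = 0: 1.5(1 - N*/102) = 0.0225·26.6, giving N* = 102·(1 - 0.4) = 61.2.
From dH/dt = 0: 0.00619·61.2 - 0.264 = 0.0251P*, so P* = 0.115/0.0251 = 4.59.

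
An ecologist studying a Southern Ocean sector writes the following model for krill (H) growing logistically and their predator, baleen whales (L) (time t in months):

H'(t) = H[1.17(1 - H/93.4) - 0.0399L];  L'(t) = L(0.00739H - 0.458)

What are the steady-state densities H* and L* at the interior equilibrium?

From dL/dt = 0 with L > 0: 0.00739H* = 0.458, so H* = 62.
Substitute into dH/dt = 0: 1.17(1 - 62/93.4) = 0.0399L*.
The bracket is 0.336, giving L* = 0.394/0.0399 = 9.87.

H* ≈ 62, L* ≈ 9.87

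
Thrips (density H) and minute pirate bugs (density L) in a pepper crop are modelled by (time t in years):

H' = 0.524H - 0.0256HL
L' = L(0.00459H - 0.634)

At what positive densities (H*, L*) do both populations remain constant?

Set dL/dt = 0 with L > 0: 0.00459H - 0.634 = 0, so H* = 0.634/0.00459 = 138.
Set dH/dt = 0 with H > 0: 0.524 - 0.0256L = 0, so L* = 0.524/0.0256 = 20.5.

H* ≈ 138, L* ≈ 20.5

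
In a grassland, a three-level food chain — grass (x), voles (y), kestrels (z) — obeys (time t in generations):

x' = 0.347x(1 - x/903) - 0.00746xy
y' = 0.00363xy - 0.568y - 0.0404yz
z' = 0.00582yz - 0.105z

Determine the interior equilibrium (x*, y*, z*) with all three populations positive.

From dz/dt = 0: 0.00582y* = 0.105, so y* = 18.
From dx/dt = 0: 0.347(1 - x*/903) = 0.00746·18, giving x* = 903·(1 - 0.388) = 553.
From dy/dt = 0: 0.00363·553 - 0.568 = 0.0404z*, so z* = 1.44/0.0404 = 35.6.

x* ≈ 553, y* ≈ 18, z* ≈ 35.6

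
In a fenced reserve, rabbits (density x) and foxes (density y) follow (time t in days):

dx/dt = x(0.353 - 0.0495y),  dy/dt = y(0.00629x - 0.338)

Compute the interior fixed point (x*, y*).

Set dy/dt = 0 with y > 0: 0.00629x - 0.338 = 0, so x* = 0.338/0.00629 = 53.7.
Set dx/dt = 0 with x > 0: 0.353 - 0.0495y = 0, so y* = 0.353/0.0495 = 7.13.

x* ≈ 53.7, y* ≈ 7.13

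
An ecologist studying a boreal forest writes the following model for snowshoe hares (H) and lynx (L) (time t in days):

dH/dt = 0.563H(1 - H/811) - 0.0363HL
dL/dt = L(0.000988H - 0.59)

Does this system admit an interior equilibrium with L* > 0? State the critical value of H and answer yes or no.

The predator equation gives dL/dt > 0 only when H > 0.59/0.000988 = 597.
Without the predator, H → K = 811. Since 811 > 597, the predator can invade and persist.

Threshold H = 597; K > 597, so yes, the predator persists.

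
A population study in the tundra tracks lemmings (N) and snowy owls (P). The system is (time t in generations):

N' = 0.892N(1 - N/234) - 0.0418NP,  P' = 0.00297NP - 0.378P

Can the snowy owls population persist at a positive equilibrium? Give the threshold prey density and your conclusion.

The predator equation gives dP/dt > 0 only when N > 0.378/0.00297 = 127.
Without the predator, N → K = 234. Since 234 > 127, the predator can invade and persist.

Threshold N = 127; K > 127, so yes, the predator persists.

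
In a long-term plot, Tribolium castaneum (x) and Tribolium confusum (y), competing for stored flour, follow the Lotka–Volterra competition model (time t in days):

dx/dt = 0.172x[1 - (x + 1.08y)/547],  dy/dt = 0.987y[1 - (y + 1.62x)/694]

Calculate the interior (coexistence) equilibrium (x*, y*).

x* ≈ 270, y* ≈ 256

Setting both brackets to zero gives the nullclines x + 1.08y = 547 and 1.62x + y = 694.
Substituting y = 694 - 1.62x into the first: x(1 - 1.08·1.62) = 547 - 1.08·694.
So x* = -203/-0.75 = 270, and then y* = 694 - 1.62·270 = 256.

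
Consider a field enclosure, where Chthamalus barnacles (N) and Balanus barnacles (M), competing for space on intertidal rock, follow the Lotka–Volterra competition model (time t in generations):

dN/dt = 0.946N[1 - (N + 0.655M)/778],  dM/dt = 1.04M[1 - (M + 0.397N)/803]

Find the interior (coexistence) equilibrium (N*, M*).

Setting both brackets to zero gives the nullclines N + 0.655M = 778 and 0.397N + M = 803.
Substituting M = 803 - 0.397N into the first: N(1 - 0.655·0.397) = 778 - 0.655·803.
So N* = 252/0.74 = 341, and then M* = 803 - 0.397·341 = 668.

N* ≈ 341, M* ≈ 668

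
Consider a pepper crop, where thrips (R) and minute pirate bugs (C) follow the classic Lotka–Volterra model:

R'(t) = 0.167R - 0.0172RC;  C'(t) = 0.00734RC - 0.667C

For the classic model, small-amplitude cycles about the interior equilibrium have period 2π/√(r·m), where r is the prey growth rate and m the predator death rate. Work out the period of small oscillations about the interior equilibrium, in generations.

T ≈ 18.8 generations

Here r = 0.167 and m = 0.667, so r·m = 0.111.
ω = √0.111 = 0.334 per generation, hence T = 2π/ω ≈ 18.8 generations.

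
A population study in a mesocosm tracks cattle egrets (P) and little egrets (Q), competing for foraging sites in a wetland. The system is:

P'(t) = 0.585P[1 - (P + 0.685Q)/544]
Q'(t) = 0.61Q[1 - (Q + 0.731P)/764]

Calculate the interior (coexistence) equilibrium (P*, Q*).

P* ≈ 41.4, Q* ≈ 734

Setting both brackets to zero gives the nullclines P + 0.685Q = 544 and 0.731P + Q = 764.
Substituting Q = 764 - 0.731P into the first: P(1 - 0.685·0.731) = 544 - 0.685·764.
So P* = 20.7/0.499 = 41.4, and then Q* = 764 - 0.731·41.4 = 734.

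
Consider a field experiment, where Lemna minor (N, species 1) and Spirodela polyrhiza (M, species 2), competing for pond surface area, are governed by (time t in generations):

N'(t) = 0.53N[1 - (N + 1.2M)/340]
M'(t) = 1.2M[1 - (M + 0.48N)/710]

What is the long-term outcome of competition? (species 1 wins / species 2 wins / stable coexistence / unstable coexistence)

species 2 excludes species 1

Compare the nullcline intercepts: K1/α12 = 340/1.2 = 283 < K2 = 710; K2/α21 = 710/0.48 = 1480 > K1 = 340.
Since the inequalities point opposite ways, species 2 can invade but species 1 cannot.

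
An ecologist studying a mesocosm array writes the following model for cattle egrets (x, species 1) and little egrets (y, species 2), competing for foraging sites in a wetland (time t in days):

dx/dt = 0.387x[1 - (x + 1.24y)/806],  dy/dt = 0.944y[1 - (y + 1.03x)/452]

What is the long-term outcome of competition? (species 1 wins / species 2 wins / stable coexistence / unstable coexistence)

Compare the nullcline intercepts: K1/α12 = 806/1.24 = 650 > K2 = 452; K2/α21 = 452/1.03 = 439 < K1 = 806.
Since the inequalities point opposite ways, species 1 can invade but species 2 cannot.

species 1 excludes species 2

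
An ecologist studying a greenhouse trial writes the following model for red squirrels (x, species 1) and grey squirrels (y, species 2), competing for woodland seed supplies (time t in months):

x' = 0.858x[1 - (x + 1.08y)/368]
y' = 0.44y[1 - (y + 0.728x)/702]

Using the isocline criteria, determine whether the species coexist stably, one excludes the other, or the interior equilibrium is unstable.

Compare the nullcline intercepts: K1/α12 = 368/1.08 = 341 < K2 = 702; K2/α21 = 702/0.728 = 964 > K1 = 368.
Since the inequalities point opposite ways, species 2 can invade but species 1 cannot.

species 2 excludes species 1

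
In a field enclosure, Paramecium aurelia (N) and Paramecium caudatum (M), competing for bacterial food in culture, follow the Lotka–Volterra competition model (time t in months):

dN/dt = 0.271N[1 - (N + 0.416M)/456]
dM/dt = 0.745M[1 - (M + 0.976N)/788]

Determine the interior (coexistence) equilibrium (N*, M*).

Setting both brackets to zero gives the nullclines N + 0.416M = 456 and 0.976N + M = 788.
Substituting M = 788 - 0.976N into the first: N(1 - 0.416·0.976) = 456 - 0.416·788.
So N* = 128/0.594 = 216, and then M* = 788 - 0.976·216 = 577.

N* ≈ 216, M* ≈ 577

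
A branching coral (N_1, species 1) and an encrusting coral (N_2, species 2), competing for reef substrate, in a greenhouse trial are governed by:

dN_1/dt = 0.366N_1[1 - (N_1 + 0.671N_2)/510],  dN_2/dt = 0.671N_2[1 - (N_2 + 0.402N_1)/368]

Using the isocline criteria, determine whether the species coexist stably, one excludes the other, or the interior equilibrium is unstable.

Compare the nullcline intercepts: K1/α12 = 510/0.671 = 760 > K2 = 368; K2/α21 = 368/0.402 = 915 > K1 = 510.
Since both inequalities hold, each species can invade when rare, so the interior equilibrium is stable.

stable coexistence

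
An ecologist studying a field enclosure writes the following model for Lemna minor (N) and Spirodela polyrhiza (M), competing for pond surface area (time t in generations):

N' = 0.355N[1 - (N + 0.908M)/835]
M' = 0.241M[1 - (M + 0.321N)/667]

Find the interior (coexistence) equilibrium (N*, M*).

Setting both brackets to zero gives the nullclines N + 0.908M = 835 and 0.321N + M = 667.
Substituting M = 667 - 0.321N into the first: N(1 - 0.908·0.321) = 835 - 0.908·667.
So N* = 229/0.709 = 324, and then M* = 667 - 0.321·324 = 563.

N* ≈ 324, M* ≈ 563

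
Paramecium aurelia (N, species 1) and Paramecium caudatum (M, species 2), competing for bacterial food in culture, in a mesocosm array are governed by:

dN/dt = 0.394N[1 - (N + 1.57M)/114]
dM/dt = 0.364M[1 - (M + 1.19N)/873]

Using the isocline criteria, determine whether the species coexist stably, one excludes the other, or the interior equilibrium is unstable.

species 2 excludes species 1

Compare the nullcline intercepts: K1/α12 = 114/1.57 = 72.6 < K2 = 873; K2/α21 = 873/1.19 = 734 > K1 = 114.
Since the inequalities point opposite ways, species 2 can invade but species 1 cannot.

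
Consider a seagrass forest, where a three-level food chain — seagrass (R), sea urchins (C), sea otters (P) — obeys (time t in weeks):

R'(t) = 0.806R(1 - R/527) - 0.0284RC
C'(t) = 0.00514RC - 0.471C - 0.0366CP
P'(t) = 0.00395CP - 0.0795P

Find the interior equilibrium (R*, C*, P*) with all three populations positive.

From dP/dt = 0: 0.00395C* = 0.0795, so C* = 20.1.
From dR/dt = 0: 0.806(1 - R*/527) = 0.0284·20.1, giving R* = 527·(1 - 0.709) = 153.
From dC/dt = 0: 0.00514·153 - 0.471 = 0.0366P*, so P* = 0.317/0.0366 = 8.66.

R* ≈ 153, C* ≈ 20.1, P* ≈ 8.66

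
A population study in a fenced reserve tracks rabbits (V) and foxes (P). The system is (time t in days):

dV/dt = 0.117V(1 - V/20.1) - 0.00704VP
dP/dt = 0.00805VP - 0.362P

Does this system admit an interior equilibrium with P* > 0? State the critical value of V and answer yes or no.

The predator equation gives dP/dt > 0 only when V > 0.362/0.00805 = 45.
Without the predator, V → K = 20.1. Since 20.1 < 45, the predator cannot invade.

Threshold V = 45; K < 45, so no, the predator goes extinct.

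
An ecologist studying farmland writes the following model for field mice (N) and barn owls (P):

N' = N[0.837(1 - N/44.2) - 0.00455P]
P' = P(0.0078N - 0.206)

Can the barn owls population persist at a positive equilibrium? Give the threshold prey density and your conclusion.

Threshold N = 26.4; K > 26.4, so yes, the predator persists.

The predator equation gives dP/dt > 0 only when N > 0.206/0.0078 = 26.4.
Without the predator, N → K = 44.2. Since 44.2 > 26.4, the predator can invade and persist.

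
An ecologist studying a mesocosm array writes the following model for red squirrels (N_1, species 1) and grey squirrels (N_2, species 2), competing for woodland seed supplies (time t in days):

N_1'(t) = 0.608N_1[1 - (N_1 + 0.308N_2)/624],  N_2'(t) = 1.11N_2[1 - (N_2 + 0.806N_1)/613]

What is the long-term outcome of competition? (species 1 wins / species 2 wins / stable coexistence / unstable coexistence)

stable coexistence

Compare the nullcline intercepts: K1/α12 = 624/0.308 = 2030 > K2 = 613; K2/α21 = 613/0.806 = 761 > K1 = 624.
Since both inequalities hold, each species can invade when rare, so the interior equilibrium is stable.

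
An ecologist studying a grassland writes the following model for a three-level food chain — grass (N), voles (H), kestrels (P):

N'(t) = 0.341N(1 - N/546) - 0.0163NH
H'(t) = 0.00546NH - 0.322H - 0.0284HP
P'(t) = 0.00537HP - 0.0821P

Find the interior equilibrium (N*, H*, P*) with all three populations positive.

From dP/dt = 0: 0.00537H* = 0.0821, so H* = 15.3.
From dN/dt = 0: 0.341(1 - N*/546) = 0.0163·15.3, giving N* = 546·(1 - 0.731) = 147.
From dH/dt = 0: 0.00546·147 - 0.322 = 0.0284P*, so P* = 0.481/0.0284 = 16.9.

N* ≈ 147, H* ≈ 15.3, P* ≈ 16.9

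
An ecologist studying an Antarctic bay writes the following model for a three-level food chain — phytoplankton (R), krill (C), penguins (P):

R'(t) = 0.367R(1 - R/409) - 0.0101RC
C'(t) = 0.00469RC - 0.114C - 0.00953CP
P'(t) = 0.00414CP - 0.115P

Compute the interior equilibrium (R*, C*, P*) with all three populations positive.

From dP/dt = 0: 0.00414C* = 0.115, so C* = 27.8.
From dR/dt = 0: 0.367(1 - R*/409) = 0.0101·27.8, giving R* = 409·(1 - 0.764) = 96.3.
From dC/dt = 0: 0.00469·96.3 - 0.114 = 0.00953P*, so P* = 0.338/0.00953 = 35.4.

R* ≈ 96.3, C* ≈ 27.8, P* ≈ 35.4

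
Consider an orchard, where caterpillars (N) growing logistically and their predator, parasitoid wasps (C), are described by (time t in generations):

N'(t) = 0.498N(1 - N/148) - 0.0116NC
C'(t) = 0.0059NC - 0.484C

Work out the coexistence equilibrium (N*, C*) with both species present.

From dC/dt = 0 with C > 0: 0.0059N* = 0.484, so N* = 82.
Substitute into dN/dt = 0: 0.498(1 - 82/148) = 0.0116C*.
The bracket is 0.446, giving C* = 0.222/0.0116 = 19.1.

N* ≈ 82, C* ≈ 19.1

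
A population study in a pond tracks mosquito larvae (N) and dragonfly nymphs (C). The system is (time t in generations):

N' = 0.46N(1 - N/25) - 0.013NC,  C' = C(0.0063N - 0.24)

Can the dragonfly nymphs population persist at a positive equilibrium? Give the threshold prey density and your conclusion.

The predator equation gives dC/dt > 0 only when N > 0.24/0.0063 = 38.1.
Without the predator, N → K = 25. Since 25 < 38.1, the predator cannot invade.

Threshold N = 38.1; K < 38.1, so no, the predator goes extinct.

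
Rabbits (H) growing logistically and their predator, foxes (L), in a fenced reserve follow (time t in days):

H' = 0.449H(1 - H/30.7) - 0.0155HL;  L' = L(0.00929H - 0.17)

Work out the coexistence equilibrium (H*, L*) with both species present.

From dL/dt = 0 with L > 0: 0.00929H* = 0.17, so H* = 18.3.
Substitute into dH/dt = 0: 0.449(1 - 18.3/30.7) = 0.0155L*.
The bracket is 0.404, giving L* = 0.181/0.0155 = 11.7.

H* ≈ 18.3, L* ≈ 11.7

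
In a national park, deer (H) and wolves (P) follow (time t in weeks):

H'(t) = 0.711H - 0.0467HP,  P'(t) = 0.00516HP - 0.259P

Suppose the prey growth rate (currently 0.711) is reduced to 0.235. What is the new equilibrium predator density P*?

At the interior fixed point, setting dH/dt = 0 with H > 0 fixes P* = (prey growth rate)/(HP coefficient) — independent of the other coefficients.
With the change, P* = 0.235/0.0467 = 5.03; it falls from 15.2.

P* ≈ 5.03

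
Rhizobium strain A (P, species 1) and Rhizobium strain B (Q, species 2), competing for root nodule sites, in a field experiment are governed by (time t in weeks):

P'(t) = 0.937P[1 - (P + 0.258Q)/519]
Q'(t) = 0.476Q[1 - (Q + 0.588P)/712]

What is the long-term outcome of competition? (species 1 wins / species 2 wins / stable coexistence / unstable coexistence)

Compare the nullcline intercepts: K1/α12 = 519/0.258 = 2010 > K2 = 712; K2/α21 = 712/0.588 = 1210 > K1 = 519.
Since both inequalities hold, each species can invade when rare, so the interior equilibrium is stable.

stable coexistence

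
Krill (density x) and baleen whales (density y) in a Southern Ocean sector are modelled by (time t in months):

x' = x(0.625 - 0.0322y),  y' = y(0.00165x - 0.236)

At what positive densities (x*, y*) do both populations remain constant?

Set dy/dt = 0 with y > 0: 0.00165x - 0.236 = 0, so x* = 0.236/0.00165 = 143.
Set dx/dt = 0 with x > 0: 0.625 - 0.0322y = 0, so y* = 0.625/0.0322 = 19.4.

x* ≈ 143, y* ≈ 19.4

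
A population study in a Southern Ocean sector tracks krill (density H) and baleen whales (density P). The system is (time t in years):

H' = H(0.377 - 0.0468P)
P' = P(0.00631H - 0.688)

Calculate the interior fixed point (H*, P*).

H* ≈ 109, P* ≈ 8.06

Set dP/dt = 0 with P > 0: 0.00631H - 0.688 = 0, so H* = 0.688/0.00631 = 109.
Set dH/dt = 0 with H > 0: 0.377 - 0.0468P = 0, so P* = 0.377/0.0468 = 8.06.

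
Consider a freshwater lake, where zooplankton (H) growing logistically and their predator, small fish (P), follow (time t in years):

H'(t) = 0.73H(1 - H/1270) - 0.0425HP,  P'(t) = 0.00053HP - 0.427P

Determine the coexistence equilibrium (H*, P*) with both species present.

From dP/dt = 0 with P > 0: 0.00053H* = 0.427, so H* = 806.
Substitute into dH/dt = 0: 0.73(1 - 806/1270) = 0.0425P*.
The bracket is 0.366, giving P* = 0.267/0.0425 = 6.28.

H* ≈ 806, P* ≈ 6.28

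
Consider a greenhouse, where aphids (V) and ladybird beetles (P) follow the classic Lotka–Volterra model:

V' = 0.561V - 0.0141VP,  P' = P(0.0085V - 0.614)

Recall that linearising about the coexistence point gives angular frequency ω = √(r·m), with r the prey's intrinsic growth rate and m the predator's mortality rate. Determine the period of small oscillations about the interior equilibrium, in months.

T ≈ 10.7 months

Here r = 0.561 and m = 0.614, so r·m = 0.344.
ω = √0.344 = 0.587 per month, hence T = 2π/ω ≈ 10.7 months.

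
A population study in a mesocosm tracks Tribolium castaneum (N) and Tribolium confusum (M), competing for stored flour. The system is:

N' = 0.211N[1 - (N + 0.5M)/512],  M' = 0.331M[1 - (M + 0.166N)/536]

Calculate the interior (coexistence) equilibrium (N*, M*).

N* ≈ 266, M* ≈ 492

Setting both brackets to zero gives the nullclines N + 0.5M = 512 and 0.166N + M = 536.
Substituting M = 536 - 0.166N into the first: N(1 - 0.5·0.166) = 512 - 0.5·536.
So N* = 244/0.917 = 266, and then M* = 536 - 0.166·266 = 492.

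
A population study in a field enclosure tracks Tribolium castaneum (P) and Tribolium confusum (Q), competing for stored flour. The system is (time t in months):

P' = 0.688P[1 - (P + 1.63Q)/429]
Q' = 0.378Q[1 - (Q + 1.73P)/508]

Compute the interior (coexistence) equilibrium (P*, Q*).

Setting both brackets to zero gives the nullclines P + 1.63Q = 429 and 1.73P + Q = 508.
Substituting Q = 508 - 1.73P into the first: P(1 - 1.63·1.73) = 429 - 1.63·508.
So P* = -399/-1.82 = 219, and then Q* = 508 - 1.73·219 = 129.

P* ≈ 219, Q* ≈ 129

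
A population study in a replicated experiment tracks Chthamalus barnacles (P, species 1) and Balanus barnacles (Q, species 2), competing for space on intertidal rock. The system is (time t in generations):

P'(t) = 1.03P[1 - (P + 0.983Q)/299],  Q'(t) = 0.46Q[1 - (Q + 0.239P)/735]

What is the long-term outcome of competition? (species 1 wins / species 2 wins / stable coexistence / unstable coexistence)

Compare the nullcline intercepts: K1/α12 = 299/0.983 = 304 < K2 = 735; K2/α21 = 735/0.239 = 3080 > K1 = 299.
Since the inequalities point opposite ways, species 2 can invade but species 1 cannot.

species 2 excludes species 1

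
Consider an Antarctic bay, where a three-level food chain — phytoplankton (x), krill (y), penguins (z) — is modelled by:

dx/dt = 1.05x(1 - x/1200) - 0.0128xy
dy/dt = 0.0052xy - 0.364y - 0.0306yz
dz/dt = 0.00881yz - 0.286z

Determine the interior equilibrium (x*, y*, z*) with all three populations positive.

x* ≈ 725, y* ≈ 32.5, z* ≈ 111

From dz/dt = 0: 0.00881y* = 0.286, so y* = 32.5.
From dx/dt = 0: 1.05(1 - x*/1200) = 0.0128·32.5, giving x* = 1200·(1 - 0.396) = 725.
From dy/dt = 0: 0.0052·725 - 0.364 = 0.0306z*, so z* = 3.41/0.0306 = 111.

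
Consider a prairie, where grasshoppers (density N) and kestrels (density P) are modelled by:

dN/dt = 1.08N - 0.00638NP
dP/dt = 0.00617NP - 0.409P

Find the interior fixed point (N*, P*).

N* ≈ 66.3, P* ≈ 169

Set dP/dt = 0 with P > 0: 0.00617N - 0.409 = 0, so N* = 0.409/0.00617 = 66.3.
Set dN/dt = 0 with N > 0: 1.08 - 0.00638P = 0, so P* = 1.08/0.00638 = 169.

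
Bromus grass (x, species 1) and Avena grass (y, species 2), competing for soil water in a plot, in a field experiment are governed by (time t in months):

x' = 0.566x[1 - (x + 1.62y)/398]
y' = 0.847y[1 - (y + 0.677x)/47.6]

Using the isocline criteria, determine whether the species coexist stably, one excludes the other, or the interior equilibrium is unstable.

species 1 excludes species 2

Compare the nullcline intercepts: K1/α12 = 398/1.62 = 246 > K2 = 47.6; K2/α21 = 47.6/0.677 = 70.3 < K1 = 398.
Since the inequalities point opposite ways, species 1 can invade but species 2 cannot.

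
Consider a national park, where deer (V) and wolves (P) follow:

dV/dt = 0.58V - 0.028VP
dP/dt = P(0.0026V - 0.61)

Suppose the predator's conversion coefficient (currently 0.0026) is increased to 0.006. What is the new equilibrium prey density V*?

V* ≈ 102

At the interior fixed point, setting dP/dt = 0 with P > 0 fixes V* = (predator death rate)/(VP coefficient) — independent of the other coefficients.
With the change, V* = 0.61/0.006 = 102; it falls from 235.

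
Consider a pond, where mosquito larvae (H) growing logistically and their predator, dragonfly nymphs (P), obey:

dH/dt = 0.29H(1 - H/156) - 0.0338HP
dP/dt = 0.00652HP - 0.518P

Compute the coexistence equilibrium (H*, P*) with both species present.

From dP/dt = 0 with P > 0: 0.00652H* = 0.518, so H* = 79.4.
Substitute into dH/dt = 0: 0.29(1 - 79.4/156) = 0.0338P*.
The bracket is 0.491, giving P* = 0.142/0.0338 = 4.21.

H* ≈ 79.4, P* ≈ 4.21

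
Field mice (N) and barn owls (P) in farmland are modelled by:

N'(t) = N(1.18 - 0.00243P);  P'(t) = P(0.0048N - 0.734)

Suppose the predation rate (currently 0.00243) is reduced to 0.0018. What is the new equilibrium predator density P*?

P* ≈ 656

At the interior fixed point, setting dN/dt = 0 with N > 0 fixes P* = (prey growth rate)/(NP coefficient) — independent of the other coefficients.
With the change, P* = 1.18/0.0018 = 656; it rises from 486.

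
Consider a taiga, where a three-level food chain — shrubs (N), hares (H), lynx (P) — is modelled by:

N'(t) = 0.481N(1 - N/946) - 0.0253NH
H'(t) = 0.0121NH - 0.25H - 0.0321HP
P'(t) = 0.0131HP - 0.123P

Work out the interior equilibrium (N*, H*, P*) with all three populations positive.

N* ≈ 479, H* ≈ 9.39, P* ≈ 173

From dP/dt = 0: 0.0131H* = 0.123, so H* = 9.39.
From dN/dt = 0: 0.481(1 - N*/946) = 0.0253·9.39, giving N* = 946·(1 - 0.494) = 479.
From dH/dt = 0: 0.0121·479 - 0.25 = 0.0321P*, so P* = 5.54/0.0321 = 173.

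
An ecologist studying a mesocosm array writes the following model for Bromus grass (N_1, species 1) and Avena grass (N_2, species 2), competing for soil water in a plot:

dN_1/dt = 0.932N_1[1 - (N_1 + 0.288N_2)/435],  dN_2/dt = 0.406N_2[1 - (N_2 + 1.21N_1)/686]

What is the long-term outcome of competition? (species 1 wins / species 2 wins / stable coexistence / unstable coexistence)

stable coexistence

Compare the nullcline intercepts: K1/α12 = 435/0.288 = 1510 > K2 = 686; K2/α21 = 686/1.21 = 567 > K1 = 435.
Since both inequalities hold, each species can invade when rare, so the interior equilibrium is stable.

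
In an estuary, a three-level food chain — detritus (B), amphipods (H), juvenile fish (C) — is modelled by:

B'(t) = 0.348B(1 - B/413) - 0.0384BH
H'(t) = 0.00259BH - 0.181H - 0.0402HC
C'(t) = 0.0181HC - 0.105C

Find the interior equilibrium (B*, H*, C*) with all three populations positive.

B* ≈ 149, H* ≈ 5.8, C* ≈ 5.07

From dC/dt = 0: 0.0181H* = 0.105, so H* = 5.8.
From dB/dt = 0: 0.348(1 - B*/413) = 0.0384·5.8, giving B* = 413·(1 - 0.64) = 149.
From dH/dt = 0: 0.00259·149 - 0.181 = 0.0402C*, so C* = 0.204/0.0402 = 5.07.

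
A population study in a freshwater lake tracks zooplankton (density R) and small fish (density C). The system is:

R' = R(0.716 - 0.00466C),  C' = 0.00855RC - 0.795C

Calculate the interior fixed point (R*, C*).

Set dC/dt = 0 with C > 0: 0.00855R - 0.795 = 0, so R* = 0.795/0.00855 = 93.
Set dR/dt = 0 with R > 0: 0.716 - 0.00466C = 0, so C* = 0.716/0.00466 = 154.

R* ≈ 93, C* ≈ 154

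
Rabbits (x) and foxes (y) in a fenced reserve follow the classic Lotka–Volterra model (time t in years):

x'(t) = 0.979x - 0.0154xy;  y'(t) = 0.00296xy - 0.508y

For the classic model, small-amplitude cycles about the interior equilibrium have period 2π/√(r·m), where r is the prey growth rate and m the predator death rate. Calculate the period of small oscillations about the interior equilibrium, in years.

Here r = 0.979 and m = 0.508, so r·m = 0.497.
ω = √0.497 = 0.705 per year, hence T = 2π/ω ≈ 8.91 years.

T ≈ 8.91 years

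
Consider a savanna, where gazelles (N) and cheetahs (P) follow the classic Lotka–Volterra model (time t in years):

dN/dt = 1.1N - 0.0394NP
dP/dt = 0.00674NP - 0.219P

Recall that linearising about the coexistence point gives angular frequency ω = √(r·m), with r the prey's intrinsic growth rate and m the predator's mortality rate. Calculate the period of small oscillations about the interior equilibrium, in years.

Here r = 1.1 and m = 0.219, so r·m = 0.241.
ω = √0.241 = 0.491 per year, hence T = 2π/ω ≈ 12.8 years.

T ≈ 12.8 years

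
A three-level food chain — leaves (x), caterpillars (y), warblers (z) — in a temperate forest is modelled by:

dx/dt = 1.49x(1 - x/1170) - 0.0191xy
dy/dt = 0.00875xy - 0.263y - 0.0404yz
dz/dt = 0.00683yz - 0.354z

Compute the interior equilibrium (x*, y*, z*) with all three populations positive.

From dz/dt = 0: 0.00683y* = 0.354, so y* = 51.8.
From dx/dt = 0: 1.49(1 - x*/1170) = 0.0191·51.8, giving x* = 1170·(1 - 0.664) = 393.
From dy/dt = 0: 0.00875·393 - 0.263 = 0.0404z*, so z* = 3.17/0.0404 = 78.5.

x* ≈ 393, y* ≈ 51.8, z* ≈ 78.5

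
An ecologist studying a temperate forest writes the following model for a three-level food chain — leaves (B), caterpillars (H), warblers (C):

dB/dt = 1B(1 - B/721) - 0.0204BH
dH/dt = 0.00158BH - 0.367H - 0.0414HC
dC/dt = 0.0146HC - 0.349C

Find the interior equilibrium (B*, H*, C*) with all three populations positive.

From dC/dt = 0: 0.0146H* = 0.349, so H* = 23.9.
From dB/dt = 0: 1(1 - B*/721) = 0.0204·23.9, giving B* = 721·(1 - 0.488) = 369.
From dH/dt = 0: 0.00158·369 - 0.367 = 0.0414C*, so C* = 0.217/0.0414 = 5.23.

B* ≈ 369, H* ≈ 23.9, C* ≈ 5.23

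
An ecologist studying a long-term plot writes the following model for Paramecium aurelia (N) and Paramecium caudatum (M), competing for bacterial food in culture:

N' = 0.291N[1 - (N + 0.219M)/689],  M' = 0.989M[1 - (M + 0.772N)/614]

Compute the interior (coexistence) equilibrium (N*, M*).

Setting both brackets to zero gives the nullclines N + 0.219M = 689 and 0.772N + M = 614.
Substituting M = 614 - 0.772N into the first: N(1 - 0.219·0.772) = 689 - 0.219·614.
So N* = 555/0.831 = 667, and then M* = 614 - 0.772·667 = 98.8.

N* ≈ 667, M* ≈ 98.8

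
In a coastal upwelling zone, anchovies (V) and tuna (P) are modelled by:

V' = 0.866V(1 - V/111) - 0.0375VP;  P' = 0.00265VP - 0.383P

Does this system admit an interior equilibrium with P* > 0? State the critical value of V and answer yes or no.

The predator equation gives dP/dt > 0 only when V > 0.383/0.00265 = 145.
Without the predator, V → K = 111. Since 111 < 145, the predator cannot invade.

Threshold V = 145; K < 145, so no, the predator goes extinct.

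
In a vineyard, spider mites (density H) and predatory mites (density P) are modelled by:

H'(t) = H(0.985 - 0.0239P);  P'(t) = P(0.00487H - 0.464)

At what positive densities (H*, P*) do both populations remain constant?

H* ≈ 95.3, P* ≈ 41.2

Set dP/dt = 0 with P > 0: 0.00487H - 0.464 = 0, so H* = 0.464/0.00487 = 95.3.
Set dH/dt = 0 with H > 0: 0.985 - 0.0239P = 0, so P* = 0.985/0.0239 = 41.2.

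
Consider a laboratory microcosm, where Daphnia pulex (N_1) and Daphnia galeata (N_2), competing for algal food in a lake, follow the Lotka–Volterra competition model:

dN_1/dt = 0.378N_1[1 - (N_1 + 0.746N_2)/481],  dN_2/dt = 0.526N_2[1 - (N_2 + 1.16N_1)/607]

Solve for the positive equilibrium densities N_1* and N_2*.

N_1* ≈ 209, N_2* ≈ 364

Setting both brackets to zero gives the nullclines N_1 + 0.746N_2 = 481 and 1.16N_1 + N_2 = 607.
Substituting N_2 = 607 - 1.16N_1 into the first: N_1(1 - 0.746·1.16) = 481 - 0.746·607.
So N_1* = 28.2/0.135 = 209, and then N_2* = 607 - 1.16·209 = 364.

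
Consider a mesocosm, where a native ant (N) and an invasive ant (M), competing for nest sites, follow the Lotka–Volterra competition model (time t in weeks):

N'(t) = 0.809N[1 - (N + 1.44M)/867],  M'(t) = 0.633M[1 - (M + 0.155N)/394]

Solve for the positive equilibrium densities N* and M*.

N* ≈ 386, M* ≈ 334

Setting both brackets to zero gives the nullclines N + 1.44M = 867 and 0.155N + M = 394.
Substituting M = 394 - 0.155N into the first: N(1 - 1.44·0.155) = 867 - 1.44·394.
So N* = 300/0.777 = 386, and then M* = 394 - 0.155·386 = 334.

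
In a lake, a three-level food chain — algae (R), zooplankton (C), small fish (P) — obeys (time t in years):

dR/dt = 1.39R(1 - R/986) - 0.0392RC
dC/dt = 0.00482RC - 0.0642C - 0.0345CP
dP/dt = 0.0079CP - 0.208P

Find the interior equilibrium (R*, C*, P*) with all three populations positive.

R* ≈ 254, C* ≈ 26.3, P* ≈ 33.6

From dP/dt = 0: 0.0079C* = 0.208, so C* = 26.3.
From dR/dt = 0: 1.39(1 - R*/986) = 0.0392·26.3, giving R* = 986·(1 - 0.743) = 254.
From dC/dt = 0: 0.00482·254 - 0.0642 = 0.0345P*, so P* = 1.16/0.0345 = 33.6.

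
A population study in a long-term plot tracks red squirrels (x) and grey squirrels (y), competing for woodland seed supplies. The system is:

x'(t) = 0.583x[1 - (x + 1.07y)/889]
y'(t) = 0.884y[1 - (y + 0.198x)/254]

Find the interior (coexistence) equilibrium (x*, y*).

Setting both brackets to zero gives the nullclines x + 1.07y = 889 and 0.198x + y = 254.
Substituting y = 254 - 0.198x into the first: x(1 - 1.07·0.198) = 889 - 1.07·254.
So x* = 617/0.788 = 783, and then y* = 254 - 0.198·783 = 98.9.

x* ≈ 783, y* ≈ 98.9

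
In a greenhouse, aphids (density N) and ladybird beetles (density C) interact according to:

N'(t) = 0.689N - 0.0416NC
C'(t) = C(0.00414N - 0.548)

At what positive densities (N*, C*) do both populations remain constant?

N* ≈ 132, C* ≈ 16.6

Set dC/dt = 0 with C > 0: 0.00414N - 0.548 = 0, so N* = 0.548/0.00414 = 132.
Set dN/dt = 0 with N > 0: 0.689 - 0.0416C = 0, so C* = 0.689/0.0416 = 16.6.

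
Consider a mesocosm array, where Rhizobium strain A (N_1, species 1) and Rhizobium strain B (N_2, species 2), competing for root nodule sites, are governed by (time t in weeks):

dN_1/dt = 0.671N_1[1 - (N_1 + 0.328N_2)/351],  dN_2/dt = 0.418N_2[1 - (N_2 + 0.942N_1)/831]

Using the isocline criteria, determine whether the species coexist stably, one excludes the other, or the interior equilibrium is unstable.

Compare the nullcline intercepts: K1/α12 = 351/0.328 = 1070 > K2 = 831; K2/α21 = 831/0.942 = 882 > K1 = 351.
Since both inequalities hold, each species can invade when rare, so the interior equilibrium is stable.

stable coexistence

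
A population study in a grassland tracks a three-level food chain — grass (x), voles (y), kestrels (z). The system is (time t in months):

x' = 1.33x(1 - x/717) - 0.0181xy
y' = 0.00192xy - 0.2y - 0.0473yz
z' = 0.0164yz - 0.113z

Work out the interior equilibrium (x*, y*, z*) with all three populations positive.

x* ≈ 650, y* ≈ 6.89, z* ≈ 22.1

From dz/dt = 0: 0.0164y* = 0.113, so y* = 6.89.
From dx/dt = 0: 1.33(1 - x*/717) = 0.0181·6.89, giving x* = 717·(1 - 0.0938) = 650.
From dy/dt = 0: 0.00192·650 - 0.2 = 0.0473z*, so z* = 1.05/0.0473 = 22.1.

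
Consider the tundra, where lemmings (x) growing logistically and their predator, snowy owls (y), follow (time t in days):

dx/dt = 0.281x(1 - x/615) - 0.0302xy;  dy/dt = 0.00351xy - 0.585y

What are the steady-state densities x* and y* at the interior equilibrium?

x* ≈ 167, y* ≈ 6.78

From dy/dt = 0 with y > 0: 0.00351x* = 0.585, so x* = 167.
Substitute into dx/dt = 0: 0.281(1 - 167/615) = 0.0302y*.
The bracket is 0.729, giving y* = 0.205/0.0302 = 6.78.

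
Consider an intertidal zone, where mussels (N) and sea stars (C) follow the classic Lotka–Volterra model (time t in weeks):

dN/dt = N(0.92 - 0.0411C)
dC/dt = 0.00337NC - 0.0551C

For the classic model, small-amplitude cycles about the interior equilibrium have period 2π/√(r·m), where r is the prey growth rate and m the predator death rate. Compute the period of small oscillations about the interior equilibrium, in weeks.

Here r = 0.92 and m = 0.0551, so r·m = 0.0507.
ω = √0.0507 = 0.225 per week, hence T = 2π/ω ≈ 27.9 weeks.

T ≈ 27.9 weeks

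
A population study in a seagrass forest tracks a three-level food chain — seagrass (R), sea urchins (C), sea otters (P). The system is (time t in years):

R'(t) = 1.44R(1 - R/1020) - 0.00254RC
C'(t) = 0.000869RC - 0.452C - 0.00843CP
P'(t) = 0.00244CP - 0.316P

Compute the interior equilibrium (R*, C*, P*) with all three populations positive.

From dP/dt = 0: 0.00244C* = 0.316, so C* = 130.
From dR/dt = 0: 1.44(1 - R*/1020) = 0.00254·130, giving R* = 1020·(1 - 0.228) = 787.
From dC/dt = 0: 0.000869·787 - 0.452 = 0.00843P*, so P* = 0.232/0.00843 = 27.5.

R* ≈ 787, C* ≈ 130, P* ≈ 27.5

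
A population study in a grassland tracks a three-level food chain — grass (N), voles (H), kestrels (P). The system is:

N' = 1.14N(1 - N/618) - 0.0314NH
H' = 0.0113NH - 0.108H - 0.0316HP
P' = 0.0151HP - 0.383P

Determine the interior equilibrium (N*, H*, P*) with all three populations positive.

N* ≈ 186, H* ≈ 25.4, P* ≈ 63.2

From dP/dt = 0: 0.0151H* = 0.383, so H* = 25.4.
From dN/dt = 0: 1.14(1 - N*/618) = 0.0314·25.4, giving N* = 618·(1 - 0.699) = 186.
From dH/dt = 0: 0.0113·186 - 0.108 = 0.0316P*, so P* = 2/0.0316 = 63.2.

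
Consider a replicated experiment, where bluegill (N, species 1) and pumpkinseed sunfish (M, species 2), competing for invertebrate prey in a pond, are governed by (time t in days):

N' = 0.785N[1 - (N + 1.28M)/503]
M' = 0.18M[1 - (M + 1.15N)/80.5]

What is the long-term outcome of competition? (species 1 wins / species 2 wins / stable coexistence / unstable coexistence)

Compare the nullcline intercepts: K1/α12 = 503/1.28 = 393 > K2 = 80.5; K2/α21 = 80.5/1.15 = 70 < K1 = 503.
Since the inequalities point opposite ways, species 1 can invade but species 2 cannot.

species 1 excludes species 2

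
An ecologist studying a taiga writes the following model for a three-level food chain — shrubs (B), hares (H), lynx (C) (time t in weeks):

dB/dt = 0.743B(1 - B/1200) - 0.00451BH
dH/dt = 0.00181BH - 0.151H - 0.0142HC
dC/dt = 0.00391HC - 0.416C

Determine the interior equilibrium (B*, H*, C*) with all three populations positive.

B* ≈ 425, H* ≈ 106, C* ≈ 43.5

From dC/dt = 0: 0.00391H* = 0.416, so H* = 106.
From dB/dt = 0: 0.743(1 - B*/1200) = 0.00451·106, giving B* = 1200·(1 - 0.646) = 425.
From dH/dt = 0: 0.00181·425 - 0.151 = 0.0142C*, so C* = 0.618/0.0142 = 43.5.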